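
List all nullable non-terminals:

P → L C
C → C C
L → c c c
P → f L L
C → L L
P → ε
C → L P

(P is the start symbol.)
ε-productions: P → ε
So P is immediately nullable.
No further non-terminal can be added: every production for the remaining non-terminals contains a terminal or a non-nullable non-terminal.
Nullable = { 'P' }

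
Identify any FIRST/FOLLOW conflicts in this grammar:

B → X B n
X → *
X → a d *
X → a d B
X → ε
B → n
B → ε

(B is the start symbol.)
Yes. B → X B n with FOLLOW(B) on { '*', 'a', 'n' }; B → n with FOLLOW(B) on { 'n' }; X → '*' with FOLLOW(X) on { '*' }; X → a d '*' with FOLLOW(X) on { 'a' }; X → a d B with FOLLOW(X) on { 'a' }

A FIRST/FOLLOW conflict occurs when a non-terminal N has a nullable alternative N → β (β ⇒* ε) and another alternative N → α with FIRST(α) ∩ FOLLOW(N) ≠ ∅: on such a lookahead the parser cannot decide between expanding α and letting N vanish via β.

Nullable non-terminals: B, X.
FIRST sets used below: FIRST(X) = { '*', 'a', ε }, FIRST(B) = { '*', 'a', 'n', ε }

B: nullable alternative(s) B → ε; FOLLOW(B) = { $, '*', 'a', 'n' }
  B → X B n: FIRST \ {ε} = { '*', 'a', 'n' } — overlaps FOLLOW(B) on { '*', 'a', 'n' }: CONFLICT
  B → n: FIRST \ {ε} = { 'n' } — overlaps FOLLOW(B) on { 'n' }: CONFLICT
  B → ε: FIRST \ {ε} = { } — this is the only nullable alternative, skip

X: nullable alternative(s) X → ε; FOLLOW(X) = { '*', 'a', 'n' }
  X → *: FIRST \ {ε} = { '*' } — overlaps FOLLOW(X) on { '*' }: CONFLICT
  X → a d *: FIRST \ {ε} = { 'a' } — overlaps FOLLOW(X) on { 'a' }: CONFLICT
  X → a d B: FIRST \ {ε} = { 'a' } — overlaps FOLLOW(X) on { 'a' }: CONFLICT
  X → ε: FIRST \ {ε} = { } — this is the only nullable alternative, skip

So the grammar has 5 FIRST/FOLLOW conflicts (marked CONFLICT above).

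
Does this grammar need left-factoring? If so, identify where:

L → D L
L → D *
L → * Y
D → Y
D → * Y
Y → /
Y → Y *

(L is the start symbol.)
Left-factoring is needed when two productions for the same non-terminal
share a common prefix on the right-hand side.

Productions for L:
  L → D L
  L → D *
  L → * Y
Productions for D:
  D → Y
  D → * Y
Productions for Y:
  Y → /
  Y → Y *

Found common prefix 'D' in productions for L

Answer: Yes, L has productions with common prefix 'D'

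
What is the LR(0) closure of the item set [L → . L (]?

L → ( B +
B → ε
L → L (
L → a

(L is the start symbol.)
To compute CLOSURE, for each item [A → α.Bβ] where B is a non-terminal, add [B → .γ] for all productions B → γ; repeat for the newly added items until nothing changes.

Start with: [L → . L (]
  [L → . L (] has the dot before L: add [L → . ( B +], [L → . a]
No further items can be added.

CLOSURE = { [L → . ( B +], [L → . L (], [L → . a] }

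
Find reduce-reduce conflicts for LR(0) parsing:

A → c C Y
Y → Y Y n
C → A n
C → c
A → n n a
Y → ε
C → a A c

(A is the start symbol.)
Augment with A' → A and build the canonical LR(0) collection (I0 = CLOSURE({[A' → . A]}), then GOTO on every symbol after a dot until no new states appear). It has 16 states:
  I0: { [A → . c C Y], [A → . n n a], [A' → . A] }  — shift
  I1: { [A' → A .] }  — accept
  I2: { [A → . c C Y], [A → . n n a], [A → c . C Y], [C → . A n], [C → . a A c], [C → . c] }  — shift
  I3: { [A → n . n a] }  — shift
  I4: { [A → n n . a] }  — shift
  I5: { [A → n n a .] }  — reduce
  I6: { [C → A . n] }  — shift
  I7: { [A → c C . Y], [Y → . Y Y n], [Y → .] }  — reduce
  I8: { [A → . c C Y], [A → . n n a], [C → a . A c] }  — shift
  I9: { [A → . c C Y], [A → . n n a], [A → c . C Y], [C → . A n], [C → . a A c], [C → . c], [C → c .] }  — shift, reduce
  I10: { [C → a A . c] }  — shift
  I11: { [C → a A c .] }  — reduce
  I12: { [A → c C Y .], [Y → . Y Y n], [Y → .], [Y → Y . Y n] }  — 2 reduces
  I13: { [Y → . Y Y n], [Y → .], [Y → Y . Y n], [Y → Y Y . n] }  — shift, reduce
  I14: { [Y → Y Y n .] }  — reduce
  I15: { [C → A n .] }  — reduce

I12 contains complete items [A → c C Y .], [Y → .] — reduce-reduce conflict.

Answer: Yes — I12: [A → c C Y .] vs [Y → .]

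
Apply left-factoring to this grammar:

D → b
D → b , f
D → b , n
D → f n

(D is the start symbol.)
Left-factoring transforms A → αβ₁ | αβ₂ into A → αA' and A' → β₁ | β₂
(α is the longest common prefix among the alternatives). Repeat until
no nonterminal has two alternatives with a common prefix.

Round 1: D has alternatives sharing prefix 'b'. Introduce D': D → b D'
  Add: D' → ε
  Add: D' → , f
  Add: D' → , n

Round 2: D' has alternatives sharing prefix ','. Introduce D'': D' → , D''
  Add: D'' → f
  Add: D'' → n

No remaining common prefixes — done.

Resulting grammar:
D → b D'
D' → ε
D' → , D''
D'' → f
D'' → n
D → f n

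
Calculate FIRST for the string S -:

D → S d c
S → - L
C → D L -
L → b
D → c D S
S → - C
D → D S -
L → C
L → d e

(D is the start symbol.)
FIRST sets of the non-terminals involved (from the grammar, by fixed-point iteration):
  FIRST(S) = { '-' }

To compute FIRST(S -), process the symbols left to right:
Symbol S is a non-terminal. Add FIRST(S) \ {ε} = { '-' }
S is not nullable (ε ∉ FIRST(S)), so stop here.
FIRST(S -) = { '-' }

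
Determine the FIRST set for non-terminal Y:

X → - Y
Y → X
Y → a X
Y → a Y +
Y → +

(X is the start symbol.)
To compute FIRST(Y), examine every production with Y on the left-hand side, reading each right-hand side left to right until a non-nullable symbol is reached.

FIRST sets of the other non-terminals involved (by the same procedure, iterated to a fixed point):
  FIRST(X) = { '-' }

From Y → X:
  - X is a non-terminal: add FIRST(X) \ {ε} = { '-' }
    X is not nullable, so stop
From Y → a X:
  - a is a terminal: add 'a' and stop
From Y → a Y +:
  - a is a terminal: add 'a' and stop
From Y → +:
  - '+' is a terminal: add '+' and stop

Collecting: FIRST(Y) = { '+', '-', 'a' }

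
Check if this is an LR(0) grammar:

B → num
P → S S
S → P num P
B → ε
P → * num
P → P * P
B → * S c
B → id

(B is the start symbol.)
No. Shift-reduce conflict between [B → .] and [B → . * S c]

A grammar is LR(0) if no state in the canonical LR(0) collection has:
  - both a shift item (dot before a terminal) and a complete item (shift-reduce conflict), or
  - two or more complete items (reduce-reduce conflict; the accept item [B' → B .] counts as a complete item here).

Augment with B' → B and build the canonical LR(0) collection (I0 = CLOSURE({[B' → . B]}), then GOTO on every symbol after a dot until no new states appear). It has 16 states:
  I0: { [B → . * S c], [B → . id], [B → . num], [B → .], [B' → . B] }  — shift, reduce
  I1: { [B → * . S c], [P → . * num], [P → . P * P], [P → . S S], [S → . P num P] }  — shift
  I2: { [B' → B .] }  — accept
  I3: { [B → id .] }  — reduce
  I4: { [B → num .] }  — reduce
  I5: { [P → * . num] }  — shift
  I6: { [P → P . * P], [S → P . num P] }  — shift
  I7: { [B → * S . c], [P → . * num], [P → . P * P], [P → . S S], [P → S . S], [S → . P num P] }  — shift
  I8: { [P → . * num], [P → . P * P], [P → . S S], [P → S . S], [P → S S .], [S → . P num P] }  — shift, reduce
  I9: { [B → * S c .] }  — reduce
  I10: { [P → . * num], [P → . P * P], [P → . S S], [P → P * . P], [S → . P num P] }  — shift
  I11: { [P → . * num], [P → . P * P], [P → . S S], [S → . P num P], [S → P num . P] }  — shift
  I12: { [P → P . * P], [S → P . num P], [S → P num P .] }  — shift, reduce
  I13: { [P → . * num], [P → . P * P], [P → . S S], [P → S . S], [S → . P num P] }  — shift
  I14: { [P → P * P .], [P → P . * P], [S → P . num P] }  — shift, reduce
  I15: { [P → * num .] }  — reduce

Conflict in state I0:
  Shift-reduce conflict between [B → .] and [B → . * S c]
So the grammar is NOT LR(0).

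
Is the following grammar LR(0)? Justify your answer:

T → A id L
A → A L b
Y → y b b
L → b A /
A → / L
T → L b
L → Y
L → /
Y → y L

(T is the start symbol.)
No. Shift-reduce conflict between [L → / .] and [L → . /]

Augment with T' → T and build the canonical LR(0) collection (I0 = CLOSURE({[T' → . T]}), then GOTO on every symbol after a dot until no new states appear). It has 21 states:
  I0: { [A → . / L], [A → . A L b], [L → . /], [L → . Y], [L → . b A /], [T → . A id L], [T → . L b], [T' → . T], [Y → . y L], [Y → . y b b] }  — shift
  I1: { [A → / . L], [L → . /], [L → . Y], [L → . b A /], [L → / .], [Y → . y L], [Y → . y b b] }  — shift, reduce
  I2: { [A → A . L b], [L → . /], [L → . Y], [L → . b A /], [T → A . id L], [Y → . y L], [Y → . y b b] }  — shift
  I3: { [T → L . b] }  — shift
  I4: { [T' → T .] }  — accept
  I5: { [L → Y .] }  — reduce
  I6: { [A → . / L], [A → . A L b], [L → b . A /] }  — shift
  I7: { [L → . /], [L → . Y], [L → . b A /], [Y → . y L], [Y → . y b b], [Y → y . L], [Y → y . b b] }  — shift
  I8: { [L → / .] }  — reduce
  I9: { [Y → y L .] }  — reduce
  I10: { [A → . / L], [A → . A L b], [L → b . A /], [Y → y b . b] }  — shift
  I11: { [A → / . L], [L → . /], [L → . Y], [L → . b A /], [Y → . y L], [Y → . y b b] }  — shift
  I12: { [A → A . L b], [L → . /], [L → . Y], [L → . b A /], [L → b A . /], [Y → . y L], [Y → . y b b] }  — shift
  I13: { [Y → y b b .] }  — reduce
  I14: { [L → / .], [L → b A / .] }  — 2 reduces
  I15: { [A → A L . b] }  — shift
  I16: { [A → A L b .] }  — reduce
  I17: { [A → / L .] }  — reduce
  I18: { [T → L b .] }  — reduce
  I19: { [L → . /], [L → . Y], [L → . b A /], [T → A id . L], [Y → . y L], [Y → . y b b] }  — shift
  I20: { [T → A id L .] }  — reduce

Conflict in state I1:
  Shift-reduce conflict between [L → / .] and [L → . /]
So the grammar is NOT LR(0).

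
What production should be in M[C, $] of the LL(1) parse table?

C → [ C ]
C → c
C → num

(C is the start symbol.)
To find M[C, $], we find productions for C where $ is in the predict set (PREDICT(N → α) = (FIRST(α) \ {ε}) ∪ (FOLLOW(N) if α ⇒* ε)).

C → [ C ]: PREDICT = { '[' }
C → c: PREDICT = { 'c' }
C → num: PREDICT = { 'num' }

M[C, $] is empty (no production applies)

Answer: Empty (error entry)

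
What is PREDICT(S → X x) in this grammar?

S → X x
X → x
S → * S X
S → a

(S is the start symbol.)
{ 'x' }

PREDICT(S → X x) = (FIRST(RHS) \ {ε}) ∪ (FOLLOW(S) if ε ∈ FIRST(RHS), i.e. RHS ⇒* ε)
FIRST(X) = { 'x' }
FIRST(X x) = { 'x' }
ε ∉ FIRST(X x), so FOLLOW(S) is not added.
PREDICT(S → X x) = { 'x' }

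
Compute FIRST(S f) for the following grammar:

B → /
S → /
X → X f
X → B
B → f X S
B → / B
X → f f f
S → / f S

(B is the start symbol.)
FIRST sets of the non-terminals involved (from the grammar, by fixed-point iteration):
  FIRST(S) = { '/' }

To compute FIRST(S f), process the symbols left to right:
Symbol S is a non-terminal. Add FIRST(S) \ {ε} = { '/' }
S is not nullable (ε ∉ FIRST(S)), so stop here.
FIRST(S f) = { '/' }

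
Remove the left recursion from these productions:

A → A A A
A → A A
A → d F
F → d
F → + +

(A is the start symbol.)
A is directly left-recursive. The standard transformation for
  A → A α₁ | ... | A α_m | β₁ | ... | β_n
is
  A  → β₁ A' | ... | β_n A'
  A' → α₁ A' | ... | α_m A' | ε

A → d F becomes A → d F A'
A → A A A becomes A' → A A A'
A → A A becomes A' → A A'
Add A' → ε

Productions for other non-terminals are unchanged:
  F → d
  F → + +

Resulting grammar:
A → d F A'
A' → A A A'
A' → A A'
A' → ε
F → d
F → + +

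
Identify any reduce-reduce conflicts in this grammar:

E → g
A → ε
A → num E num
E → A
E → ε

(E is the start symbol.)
Yes — I0: [A → .] vs [E → .]; I4: [A → .] vs [E → .]

A reduce-reduce conflict occurs when an LR(0) state has two complete items [A → α .] and [B → β .] — both call for a reduction, and with no lookahead the parser cannot choose between them.

Augment with E' → E and build the canonical LR(0) collection (I0 = CLOSURE({[E' → . E]}), then GOTO on every symbol after a dot until no new states appear). It has 7 states:
  I0: { [A → . num E num], [A → .], [E → . A], [E → . g], [E → .], [E' → . E] }  — shift, 2 reduces
  I1: { [E → A .] }  — reduce
  I2: { [E' → E .] }  — accept
  I3: { [E → g .] }  — reduce
  I4: { [A → . num E num], [A → .], [A → num . E num], [E → . A], [E → . g], [E → .] }  — shift, 2 reduces
  I5: { [A → num E . num] }  — shift
  I6: { [A → num E num .] }  — reduce

I0 contains complete items [A → .], [E → .] — reduce-reduce conflict.
I4 contains complete items [A → .], [E → .] — reduce-reduce conflict.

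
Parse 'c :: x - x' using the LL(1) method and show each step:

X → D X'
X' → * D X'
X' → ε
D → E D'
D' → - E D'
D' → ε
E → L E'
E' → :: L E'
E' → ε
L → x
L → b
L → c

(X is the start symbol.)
LL(1) parsing maintains a stack (initially the start symbol over $) and the input. At each step: if the stack top is a terminal, match it against the current input token; if it is a non-terminal N, replace it with the RHS of M[N, lookahead] (the unique production whose predict set contains the lookahead).

Stack is shown with the top on the left.

Stack            Input         Action
-------------------------------------
X $              c :: x - x $  output X → D X'
D X' $           c :: x - x $  output D → E D'
E D' X' $        c :: x - x $  output E → L E'
L E' D' X' $     c :: x - x $  output L → c
c E' D' X' $     c :: x - x $  match 'c'
E' D' X' $       :: x - x $    output E' → :: L E'
:: L E' D' X' $  :: x - x $    match '::'
L E' D' X' $     x - x $       output L → x
x E' D' X' $     x - x $       match 'x'
E' D' X' $       - x $         output E' → ε
D' X' $          - x $         output D' → - E D'
- E D' X' $      - x $         match '-'
E D' X' $        x $           output E → L E'
L E' D' X' $     x $           output L → x
x E' D' X' $     x $           match 'x'
E' D' X' $       $             output E' → ε
D' X' $          $             output D' → ε
X' $             $             output X' → ε
$                $             accept

The string is accepted.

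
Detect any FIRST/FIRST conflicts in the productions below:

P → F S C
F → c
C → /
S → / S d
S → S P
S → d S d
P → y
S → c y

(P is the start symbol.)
A FIRST/FIRST conflict occurs when two productions N → α and N → β for the same non-terminal have FIRST(α) ∩ FIRST(β) ≠ ∅ (with ε ∈ FIRST of a nullable right-hand side, so two nullable alternatives also conflict).

FIRST sets of the non-terminals at (or reachable through a nullable prefix from) the front of some alternative:
  FIRST(F) = { 'c' }
  FIRST(S) = { '/', 'c', 'd' }

Productions for P:
  P → F S C: FIRST = { 'c' }
  P → y: FIRST = { 'y' }
Productions for S:
  S → / S d: FIRST = { '/' }
  S → S P: FIRST = { '/', 'c', 'd' }
  S → d S d: FIRST = { 'd' }
  S → c y: FIRST = { 'c' }
F, C have only one production, so no FIRST/FIRST conflict is possible there.

Conflict for S: S → / S d and S → S P
  Overlap: { '/' }
Conflict for S: S → S P and S → d S d
  Overlap: { 'd' }
Conflict for S: S → S P and S → c y
  Overlap: { 'c' }

Answer: Yes. S → '/' S d / S → S P on { '/' }; S → S P / S → d S d on { 'd' }; S → S P / S → c y on { 'c' }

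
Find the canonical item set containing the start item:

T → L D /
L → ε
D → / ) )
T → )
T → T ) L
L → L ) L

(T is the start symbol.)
First, augment the grammar with T' → T
I₀ = CLOSURE({ [T' → . T] }):
  [T' → . T] has the dot before T: add [T → . L D /], [T → . )], [T → . T ) L]
  [T → . L D /] has the dot before L: add [L → .], [L → . L ) L]
No further items can be added.

I₀ = { [L → . L ) L], [L → .], [T → . )], [T → . L D /], [T → . T ) L], [T' → . T] }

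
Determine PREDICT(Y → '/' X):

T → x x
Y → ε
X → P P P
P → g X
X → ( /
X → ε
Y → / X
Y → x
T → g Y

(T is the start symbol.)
PREDICT(Y → '/' X) = (FIRST(RHS) \ {ε}) ∪ (FOLLOW(Y) if ε ∈ FIRST(RHS), i.e. RHS ⇒* ε)
FIRST('/' X) = { '/' }
ε ∉ FIRST('/' X), so FOLLOW(Y) is not added.
PREDICT(Y → '/' X) = { '/' }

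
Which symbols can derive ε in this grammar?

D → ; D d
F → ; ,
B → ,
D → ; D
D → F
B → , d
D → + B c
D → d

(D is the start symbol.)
A non-terminal is nullable if it can derive ε (the empty string): either it has an ε-production, or it has a production whose right-hand side consists entirely of nullable non-terminals.

There are no ε-productions, so no non-terminal can derive ε.
No non-terminals are nullable.

Answer: None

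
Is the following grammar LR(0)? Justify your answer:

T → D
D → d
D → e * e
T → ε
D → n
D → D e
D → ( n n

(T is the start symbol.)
A grammar is LR(0) if no state in the canonical LR(0) collection has:
  - both a shift item (dot before a terminal) and a complete item (shift-reduce conflict), or
  - two or more complete items (reduce-reduce conflict; the accept item [T' → T .] counts as a complete item here).

Augment with T' → T and build the canonical LR(0) collection (I0 = CLOSURE({[T' → . T]}), then GOTO on every symbol after a dot until no new states appear). It has 12 states:
  I0: { [D → . ( n n], [D → . D e], [D → . d], [D → . e * e], [D → . n], [T → . D], [T → .], [T' → . T] }  — shift, reduce
  I1: { [D → ( . n n] }  — shift
  I2: { [D → D . e], [T → D .] }  — shift, reduce
  I3: { [T' → T .] }  — accept
  I4: { [D → d .] }  — reduce
  I5: { [D → e . * e] }  — shift
  I6: { [D → n .] }  — reduce
  I7: { [D → e * . e] }  — shift
  I8: { [D → e * e .] }  — reduce
  I9: { [D → D e .] }  — reduce
  I10: { [D → ( n . n] }  — shift
  I11: { [D → ( n n .] }  — reduce

Conflict in state I0:
  Shift-reduce conflict between [T → .] and [D → . ( n n]
So the grammar is NOT LR(0).

Answer: No. Shift-reduce conflict between [T → .] and [D → . ( n n]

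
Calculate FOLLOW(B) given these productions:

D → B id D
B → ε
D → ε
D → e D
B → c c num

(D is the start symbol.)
To compute FOLLOW(B), find every occurrence of B on a right-hand side N → α B β: add FIRST(β) \ {ε}, and if β is empty or nullable also add FOLLOW(N). Iterate to a fixed point.

In D → B id D: B is followed by id D, add FIRST(id D) \ {ε} = { 'id' }

Taking the union: FOLLOW(B) = { 'id' }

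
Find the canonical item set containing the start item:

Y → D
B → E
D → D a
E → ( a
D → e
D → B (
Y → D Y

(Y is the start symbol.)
First, augment the grammar with Y' → Y
I₀ = CLOSURE({ [Y' → . Y] }):
  [Y' → . Y] has the dot before Y: add [Y → . D], [Y → . D Y]
  [Y → . D] has the dot before D: add [D → . D a], [D → . e], [D → . B (]
  [D → . B (] has the dot before B: add [B → . E]
  [B → . E] has the dot before E: add [E → . ( a]
No further items can be added.

I₀ = { [B → . E], [D → . B (], [D → . D a], [D → . e], [E → . ( a], [Y → . D Y], [Y → . D], [Y' → . Y] }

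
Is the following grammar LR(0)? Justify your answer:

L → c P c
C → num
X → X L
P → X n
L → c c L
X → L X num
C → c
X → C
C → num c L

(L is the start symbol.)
A grammar is LR(0) if no state in the canonical LR(0) collection has:
  - both a shift item (dot before a terminal) and a complete item (shift-reduce conflict), or
  - two or more complete items (reduce-reduce conflict; the accept item [L' → L .] counts as a complete item here).

Augment with L' → L and build the canonical LR(0) collection (I0 = CLOSURE({[L' → . L]}), then GOTO on every symbol after a dot until no new states appear). It has 18 states:
  I0: { [L → . c P c], [L → . c c L], [L' → . L] }  — shift
  I1: { [L' → L .] }  — accept
  I2: { [C → . c], [C → . num c L], [C → . num], [L → . c P c], [L → . c c L], [L → c . P c], [L → c . c L], [P → . X n], [X → . C], [X → . L X num], [X → . X L] }  — shift
  I3: { [X → C .] }  — reduce
  I4: { [C → . c], [C → . num c L], [C → . num], [L → . c P c], [L → . c c L], [X → . C], [X → . L X num], [X → . X L], [X → L . X num] }  — shift
  I5: { [L → c P . c] }  — shift
  I6: { [L → . c P c], [L → . c c L], [P → X . n], [X → X . L] }  — shift
  I7: { [C → . c], [C → . num c L], [C → . num], [C → c .], [L → . c P c], [L → . c c L], [L → c . P c], [L → c . c L], [L → c c . L], [P → . X n], [X → . C], [X → . L X num], [X → . X L] }  — shift, reduce
  I8: { [C → num . c L], [C → num .] }  — shift, reduce
  I9: { [C → num c . L], [L → . c P c], [L → . c c L] }  — shift
  I10: { [C → num c L .] }  — reduce
  I11: { [C → . c], [C → . num c L], [C → . num], [L → . c P c], [L → . c c L], [L → c c L .], [X → . C], [X → . L X num], [X → . X L], [X → L . X num] }  — shift, reduce
  I12: { [L → . c P c], [L → . c c L], [X → L X . num], [X → X . L] }  — shift
  I13: { [C → . c], [C → . num c L], [C → . num], [C → c .], [L → . c P c], [L → . c c L], [L → c . P c], [L → c . c L], [P → . X n], [X → . C], [X → . L X num], [X → . X L] }  — shift, reduce
  I14: { [X → X L .] }  — reduce
  I15: { [X → L X num .] }  — reduce
  I16: { [P → X n .] }  — reduce
  I17: { [L → c P c .] }  — reduce

Conflict in state I7:
  Shift-reduce conflict between [C → c .] and [C → . c]
So the grammar is NOT LR(0).

Answer: No. Shift-reduce conflict between [C → c .] and [C → . c]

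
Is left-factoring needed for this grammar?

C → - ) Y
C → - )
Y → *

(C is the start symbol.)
Yes, C has productions with common prefix '- )'

Left-factoring is needed when two productions for the same non-terminal
share a common prefix on the right-hand side.

Productions for C:
  C → - ) Y
  C → - )

Found common prefix '- )' in productions for C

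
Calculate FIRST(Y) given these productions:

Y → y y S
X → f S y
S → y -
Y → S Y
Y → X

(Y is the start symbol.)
{ 'f', 'y' }

FIRST sets of the other non-terminals involved (by the same procedure, iterated to a fixed point):
  FIRST(S) = { 'y' }
  FIRST(X) = { 'f' }

From Y → y y S:
  - y is a terminal: add 'y' and stop
From Y → S Y:
  - S is a non-terminal: add FIRST(S) \ {ε} = { 'y' }
    S is not nullable, so stop
From Y → X:
  - X is a non-terminal: add FIRST(X) \ {ε} = { 'f' }
    X is not nullable, so stop

Collecting: FIRST(Y) = { 'f', 'y' }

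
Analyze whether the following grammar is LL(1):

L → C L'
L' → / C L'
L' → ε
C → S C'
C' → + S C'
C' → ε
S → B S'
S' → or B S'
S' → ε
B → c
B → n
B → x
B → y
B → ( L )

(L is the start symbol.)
Yes, the grammar is LL(1).

Relevant sets:
  FOLLOW(L') = { $, ')' }
  FOLLOW(C') = { $, ')', '/' }
  FOLLOW(S') = { $, ')', '+', '/' }

For L':
  PREDICT(L' → '/' C L') = { '/' }
  PREDICT(L' → ε) = { $, ')' }
For C':
  PREDICT(C' → '+' S C') = { '+' }
  PREDICT(C' → ε) = { $, ')', '/' }
For S':
  PREDICT(S' → or B S') = { 'or' }
  PREDICT(S' → ε) = { $, ')', '+', '/' }
For B:
  PREDICT(B → c) = { 'c' }
  PREDICT(B → n) = { 'n' }
  PREDICT(B → x) = { 'x' }
  PREDICT(B → y) = { 'y' }
  PREDICT(B → '(' L ')') = { '(' }
L, C, S have a single production, so nothing to check there.

All predict sets are disjoint. The grammar IS LL(1).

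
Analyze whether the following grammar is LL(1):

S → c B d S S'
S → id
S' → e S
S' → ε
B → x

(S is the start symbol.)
Relevant sets:
  FOLLOW(S') = { $, 'e' }

For S:
  PREDICT(S → c B d S S') = { 'c' }
  PREDICT(S → id) = { 'id' }
For S':
  PREDICT(S' → e S) = { 'e' }
  PREDICT(S' → ε) = { $, 'e' }
B has a single production, so nothing to check there.

Conflict found: Predict set conflict for S': { 'e' }
The grammar is NOT LL(1).

Answer: No. Predict set conflict for S': { 'e' }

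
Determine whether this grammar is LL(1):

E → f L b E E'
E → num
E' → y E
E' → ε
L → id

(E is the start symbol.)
No. Predict set conflict for E': { 'y' }

A grammar is LL(1) if for each non-terminal N with multiple productions, the predict sets of those productions are pairwise disjoint, where PREDICT(N → α) = (FIRST(α) \ {ε}) ∪ (FOLLOW(N) if α ⇒* ε).

Relevant sets:
  FOLLOW(E') = { $, 'y' }

For E:
  PREDICT(E → f L b E E') = { 'f' }
  PREDICT(E → num) = { 'num' }
For E':
  PREDICT(E' → y E) = { 'y' }
  PREDICT(E' → ε) = { $, 'y' }
L has a single production, so nothing to check there.

Conflict found: Predict set conflict for E': { 'y' }
The grammar is NOT LL(1).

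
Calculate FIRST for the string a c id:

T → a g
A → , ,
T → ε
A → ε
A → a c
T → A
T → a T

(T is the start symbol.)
{ 'a' }

To compute FIRST(a c id), process the symbols left to right:
Symbol a is a terminal. Add 'a' and stop.
FIRST(a c id) = { 'a' }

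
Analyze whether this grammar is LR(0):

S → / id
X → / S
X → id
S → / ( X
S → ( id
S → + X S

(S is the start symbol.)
Yes, the grammar is LR(0)

A grammar is LR(0) if no state in the canonical LR(0) collection has:
  - both a shift item (dot before a terminal) and a complete item (shift-reduce conflict), or
  - two or more complete items (reduce-reduce conflict; the accept item [S' → S .] counts as a complete item here).

Augment with S' → S and build the canonical LR(0) collection (I0 = CLOSURE({[S' → . S]}), then GOTO on every symbol after a dot until no new states appear). It has 14 states:
  I0: { [S → . ( id], [S → . + X S], [S → . / ( X], [S → . / id], [S' → . S] }  — shift
  I1: { [S → ( . id] }  — shift
  I2: { [S → + . X S], [X → . / S], [X → . id] }  — shift
  I3: { [S → / . ( X], [S → / . id] }  — shift
  I4: { [S' → S .] }  — accept
  I5: { [S → / ( . X], [X → . / S], [X → . id] }  — shift
  I6: { [S → / id .] }  — reduce
  I7: { [S → . ( id], [S → . + X S], [S → . / ( X], [S → . / id], [X → / . S] }  — shift
  I8: { [S → / ( X .] }  — reduce
  I9: { [X → id .] }  — reduce
  I10: { [X → / S .] }  — reduce
  I11: { [S → + X . S], [S → . ( id], [S → . + X S], [S → . / ( X], [S → . / id] }  — shift
  I12: { [S → + X S .] }  — reduce
  I13: { [S → ( id .] }  — reduce

Every state is either a pure shift/goto state or contains exactly one complete item and nothing to shift — no conflicts. The grammar is LR(0).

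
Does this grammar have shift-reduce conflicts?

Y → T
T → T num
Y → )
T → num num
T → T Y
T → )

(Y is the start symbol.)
A shift-reduce conflict occurs when an LR(0) state has both:
  - a complete (reduce) item [A → α .] (dot at the end), and
  - a shift item [B → β . c γ] (dot before a terminal).

Augment with Y' → Y and build the canonical LR(0) collection (I0 = CLOSURE({[Y' → . Y]}), then GOTO on every symbol after a dot until no new states appear). It has 8 states:
  I0: { [T → . )], [T → . T Y], [T → . T num], [T → . num num], [Y → . )], [Y → . T], [Y' → . Y] }  — shift
  I1: { [T → ) .], [Y → ) .] }  — 2 reduces
  I2: { [T → . )], [T → . T Y], [T → . T num], [T → . num num], [T → T . Y], [T → T . num], [Y → . )], [Y → . T], [Y → T .] }  — shift, reduce
  I3: { [Y' → Y .] }  — accept
  I4: { [T → num . num] }  — shift
  I5: { [T → num num .] }  — reduce
  I6: { [T → T Y .] }  — reduce
  I7: { [T → T num .], [T → num . num] }  — shift, reduce

I2 contains reduce item [Y → T .] and shift items [T → . )], [T → T . num], [T → . num num], [Y → . )] — shift-reduce conflict.
I7 contains reduce item [T → T num .] and shift item [T → num . num] — shift-reduce conflict.

Answer: Yes — I2: [Y → T .] vs [T → . )]; I7: [T → T num .] vs [T → num . num]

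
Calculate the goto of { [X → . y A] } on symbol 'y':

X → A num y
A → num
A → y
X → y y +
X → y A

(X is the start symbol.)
{ [A → . num], [A → . y], [X → y . A] }

GOTO(I, 'y') = CLOSURE({ [A → αX.β] : [A → α.Xβ] ∈ I, X = 'y' })

Items with dot before 'y', with the dot advanced:
  [X → . y A] → [X → y . A]
Closure of the advanced items:
  [X → y . A] has the dot before A: add [A → . num], [A → . y]

GOTO = { [A → . num], [A → . y], [X → y . A] }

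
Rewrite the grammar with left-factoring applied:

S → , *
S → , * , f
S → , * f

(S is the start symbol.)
S → , * S'
S' → ε
S' → , f
S' → f

Left-factoring transforms A → αβ₁ | αβ₂ into A → αA' and A' → β₁ | β₂
(α is the longest common prefix among the alternatives). Repeat until
no nonterminal has two alternatives with a common prefix.

Round 1: S has alternatives sharing prefix ', *'. Introduce S': S → , * S'
  Add: S' → ε
  Add: S' → , f
  Add: S' → f

No remaining common prefixes — done.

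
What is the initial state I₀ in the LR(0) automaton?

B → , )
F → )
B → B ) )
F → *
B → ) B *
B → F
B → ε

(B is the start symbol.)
{ [B → . ) B *], [B → . , )], [B → . B ) )], [B → . F], [B → .], [B' → . B], [F → . )], [F → . *] }

First, augment the grammar with B' → B
I₀ = CLOSURE({ [B' → . B] }):
  [B' → . B] has the dot before B: add [B → . , )], [B → . B ) )], [B → . ) B *], [B → . F], [B → .]
  [B → . F] has the dot before F: add [F → . )], [F → . *]
No further items can be added.

I₀ = { [B → . ) B *], [B → . , )], [B → . B ) )], [B → . F], [B → .], [B' → . B], [F → . )], [F → . *] }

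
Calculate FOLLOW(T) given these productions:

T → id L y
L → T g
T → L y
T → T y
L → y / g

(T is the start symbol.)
{ $, 'g', 'y' }

T is the start symbol, so $ ∈ FOLLOW(T).
In L → T g: T is followed by g, add FIRST(g) \ {ε} = { 'g' }
In T → T y: T is followed by y, add FIRST(y) \ {ε} = { 'y' }

Taking the union: FOLLOW(T) = { $, 'g', 'y' }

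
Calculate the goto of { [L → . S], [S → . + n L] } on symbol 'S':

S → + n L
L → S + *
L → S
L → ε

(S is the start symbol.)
GOTO(I, 'S') = CLOSURE({ [A → αX.β] : [A → α.Xβ] ∈ I, X = 'S' })

Items with dot before 'S', with the dot advanced:
  [L → . S] → [L → S .]
Closure adds nothing (no advanced item has the dot before a non-terminal).

GOTO = { [L → S .] }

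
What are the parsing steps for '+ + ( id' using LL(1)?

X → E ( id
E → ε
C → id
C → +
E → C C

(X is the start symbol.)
LL(1) parsing maintains a stack (initially the start symbol over $) and the input. At each step: if the stack top is a terminal, match it against the current input token; if it is a non-terminal N, replace it with the RHS of M[N, lookahead] (the unique production whose predict set contains the lookahead).

Stack is shown with the top on the left.

Stack       Input       Action
------------------------------
X $         + + ( id $  output X → E ( id
E ( id $    + + ( id $  output E → C C
C C ( id $  + + ( id $  output C → +
+ C ( id $  + + ( id $  match '+'
C ( id $    + ( id $    output C → +
+ ( id $    + ( id $    match '+'
( id $      ( id $      match '('
id $        id $        match 'id'
$           $           accept

The string is accepted.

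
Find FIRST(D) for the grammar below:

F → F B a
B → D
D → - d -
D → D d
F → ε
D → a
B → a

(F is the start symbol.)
To compute FIRST(D), examine every production with D on the left-hand side, reading each right-hand side left to right until a non-nullable symbol is reached.

From D → - d -:
  - '-' is a terminal: add '-' and stop
From D → D d:
  - D is the symbol being defined: contributes nothing new
    D is not nullable, so stop
From D → a:
  - a is a terminal: add 'a' and stop

Collecting: FIRST(D) = { '-', 'a' }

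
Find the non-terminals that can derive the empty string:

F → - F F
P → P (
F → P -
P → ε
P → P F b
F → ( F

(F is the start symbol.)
{ 'P' }

ε-productions: P → ε
So P is immediately nullable.
No further non-terminal can be added: every production for the remaining non-terminals contains a terminal or a non-nullable non-terminal.
Nullable = { 'P' }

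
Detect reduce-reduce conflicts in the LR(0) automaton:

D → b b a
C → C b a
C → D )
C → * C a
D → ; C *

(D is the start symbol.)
Augment with D' → D and build the canonical LR(0) collection (I0 = CLOSURE({[D' → . D]}), then GOTO on every symbol after a dot until no new states appear). It has 15 states:
  I0: { [D → . ; C *], [D → . b b a], [D' → . D] }  — shift
  I1: { [C → . * C a], [C → . C b a], [C → . D )], [D → . ; C *], [D → . b b a], [D → ; . C *] }  — shift
  I2: { [D' → D .] }  — accept
  I3: { [D → b . b a] }  — shift
  I4: { [D → b b . a] }  — shift
  I5: { [D → b b a .] }  — reduce
  I6: { [C → * . C a], [C → . * C a], [C → . C b a], [C → . D )], [D → . ; C *], [D → . b b a] }  — shift
  I7: { [C → C . b a], [D → ; C . *] }  — shift
  I8: { [C → D . )] }  — shift
  I9: { [C → D ) .] }  — reduce
  I10: { [D → ; C * .] }  — reduce
  I11: { [C → C b . a] }  — shift
  I12: { [C → C b a .] }  — reduce
  I13: { [C → * C . a], [C → C . b a] }  — shift
  I14: { [C → * C a .] }  — reduce

No state contains more than one complete item.

Answer: No reduce-reduce conflicts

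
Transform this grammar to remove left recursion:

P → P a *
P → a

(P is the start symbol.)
P is directly left-recursive. The standard transformation for
  A → A α₁ | ... | A α_m | β₁ | ... | β_n
is
  A  → β₁ A' | ... | β_n A'
  A' → α₁ A' | ... | α_m A' | ε

P → a becomes P → a P'
P → P a * becomes P' → a * P'
Add P' → ε

Resulting grammar:
P → a P'
P' → a * P'
P' → ε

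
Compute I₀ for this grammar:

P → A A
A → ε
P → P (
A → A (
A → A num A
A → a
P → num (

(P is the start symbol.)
{ [A → . A (], [A → . A num A], [A → . a], [A → .], [P → . A A], [P → . P (], [P → . num (], [P' → . P] }

First, augment the grammar with P' → P
I₀ = CLOSURE({ [P' → . P] }):
  [P' → . P] has the dot before P: add [P → . A A], [P → . P (], [P → . num (]
  [P → . A A] has the dot before A: add [A → .], [A → . A (], [A → . A num A], [A → . a]
No further items can be added.

I₀ = { [A → . A (], [A → . A num A], [A → . a], [A → .], [P → . A A], [P → . P (], [P → . num (], [P' → . P] }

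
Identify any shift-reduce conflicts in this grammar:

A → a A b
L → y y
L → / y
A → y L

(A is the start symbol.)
No shift-reduce conflicts

Augment with A' → A and build the canonical LR(0) collection (I0 = CLOSURE({[A' → . A]}), then GOTO on every symbol after a dot until no new states appear). It has 11 states:
  I0: { [A → . a A b], [A → . y L], [A' → . A] }  — shift
  I1: { [A' → A .] }  — accept
  I2: { [A → . a A b], [A → . y L], [A → a . A b] }  — shift
  I3: { [A → y . L], [L → . / y], [L → . y y] }  — shift
  I4: { [L → / . y] }  — shift
  I5: { [A → y L .] }  — reduce
  I6: { [L → y . y] }  — shift
  I7: { [L → y y .] }  — reduce
  I8: { [L → / y .] }  — reduce
  I9: { [A → a A . b] }  — shift
  I10: { [A → a A b .] }  — reduce

No state contains both a complete item and a shift item.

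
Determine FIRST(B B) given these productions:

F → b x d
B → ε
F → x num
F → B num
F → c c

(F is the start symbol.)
FIRST sets of the non-terminals involved (from the grammar, by fixed-point iteration):
  FIRST(B) = { ε }

To compute FIRST(B B), process the symbols left to right:
Symbol B is a non-terminal. Add FIRST(B) \ {ε} = { }
B is nullable (ε ∈ FIRST(B)), continue to the next symbol.
Symbol B is a non-terminal. Add FIRST(B) \ {ε} = { }
B is nullable (ε ∈ FIRST(B)), continue to the next symbol.
All symbols are nullable, so ε is in the result.
FIRST(B B) = { ε }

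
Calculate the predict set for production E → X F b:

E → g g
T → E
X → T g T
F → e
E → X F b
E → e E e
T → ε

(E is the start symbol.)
PREDICT(E → X F b) = (FIRST(RHS) \ {ε}) ∪ (FOLLOW(E) if ε ∈ FIRST(RHS), i.e. RHS ⇒* ε)
FIRST(X) = { 'e', 'g' }
FIRST(X F b) = { 'e', 'g' }
ε ∉ FIRST(X F b), so FOLLOW(E) is not added.
PREDICT(E → X F b) = { 'e', 'g' }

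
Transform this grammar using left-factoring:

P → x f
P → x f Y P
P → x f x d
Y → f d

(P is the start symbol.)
P → x f P'
P' → ε
P' → Y P
P' → x d
Y → f d

Left-factoring transforms A → αβ₁ | αβ₂ into A → αA' and A' → β₁ | β₂
(α is the longest common prefix among the alternatives). Repeat until
no nonterminal has two alternatives with a common prefix.

Round 1: P has alternatives sharing prefix 'x f'. Introduce P': P → x f P'
  Add: P' → ε
  Add: P' → Y P
  Add: P' → x d

No remaining common prefixes — done.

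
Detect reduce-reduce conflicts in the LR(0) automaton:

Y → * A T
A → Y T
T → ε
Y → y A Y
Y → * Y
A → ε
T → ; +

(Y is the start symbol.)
A reduce-reduce conflict occurs when an LR(0) state has two complete items [A → α .] and [B → β .] — both call for a reduction, and with no lookahead the parser cannot choose between them.

Augment with Y' → Y and build the canonical LR(0) collection (I0 = CLOSURE({[Y' → . Y]}), then GOTO on every symbol after a dot until no new states appear). It has 13 states:
  I0: { [Y → . * A T], [Y → . * Y], [Y → . y A Y], [Y' → . Y] }  — shift
  I1: { [A → . Y T], [A → .], [Y → * . A T], [Y → * . Y], [Y → . * A T], [Y → . * Y], [Y → . y A Y] }  — shift, reduce
  I2: { [Y' → Y .] }  — accept
  I3: { [A → . Y T], [A → .], [Y → . * A T], [Y → . * Y], [Y → . y A Y], [Y → y . A Y] }  — shift, reduce
  I4: { [Y → . * A T], [Y → . * Y], [Y → . y A Y], [Y → y A . Y] }  — shift
  I5: { [A → Y . T], [T → . ; +], [T → .] }  — shift, reduce
  I6: { [T → ; . +] }  — shift
  I7: { [A → Y T .] }  — reduce
  I8: { [T → ; + .] }  — reduce
  I9: { [Y → y A Y .] }  — reduce
  I10: { [T → . ; +], [T → .], [Y → * A . T] }  — shift, reduce
  I11: { [A → Y . T], [T → . ; +], [T → .], [Y → * Y .] }  — shift, 2 reduces
  I12: { [Y → * A T .] }  — reduce

I11 contains complete items [T → .], [Y → * Y .] — reduce-reduce conflict.

Answer: Yes — I11: [T → .] vs [Y → * Y .]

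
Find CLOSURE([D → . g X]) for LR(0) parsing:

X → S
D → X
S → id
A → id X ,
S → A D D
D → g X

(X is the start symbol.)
Start with: [D → . g X]
The dot precedes the terminal g, so nothing is added.

CLOSURE = { [D → . g X] }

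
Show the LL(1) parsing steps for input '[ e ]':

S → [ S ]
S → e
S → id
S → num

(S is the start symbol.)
LL(1) parsing maintains a stack (initially the start symbol over $) and the input. At each step: if the stack top is a terminal, match it against the current input token; if it is a non-terminal N, replace it with the RHS of M[N, lookahead] (the unique production whose predict set contains the lookahead).

Stack is shown with the top on the left.

Stack    Input    Action
------------------------
S $      [ e ] $  output S → [ S ]
[ S ] $  [ e ] $  match '['
S ] $    e ] $    output S → e
e ] $    e ] $    match 'e'
] $      ] $      match ']'
$        $        accept

The string is accepted.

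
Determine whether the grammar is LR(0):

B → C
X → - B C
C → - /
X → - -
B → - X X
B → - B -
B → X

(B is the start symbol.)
A grammar is LR(0) if no state in the canonical LR(0) collection has:
  - both a shift item (dot before a terminal) and a complete item (shift-reduce conflict), or
  - two or more complete items (reduce-reduce conflict; the accept item [B' → B .] counts as a complete item here).

Augment with B' → B and build the canonical LR(0) collection (I0 = CLOSURE({[B' → . B]}), then GOTO on every symbol after a dot until no new states appear). It has 15 states:
  I0: { [B → . - B -], [B → . - X X], [B → . C], [B → . X], [B' → . B], [C → . - /], [X → . - -], [X → . - B C] }  — shift
  I1: { [B → - . B -], [B → - . X X], [B → . - B -], [B → . - X X], [B → . C], [B → . X], [C → - . /], [C → . - /], [X → - . -], [X → - . B C], [X → . - -], [X → . - B C] }  — shift
  I2: { [B' → B .] }  — accept
  I3: { [B → C .] }  — reduce
  I4: { [B → X .] }  — reduce
  I5: { [B → - . B -], [B → - . X X], [B → . - B -], [B → . - X X], [B → . C], [B → . X], [C → - . /], [C → . - /], [X → - - .], [X → - . -], [X → - . B C], [X → . - -], [X → . - B C] }  — shift, reduce
  I6: { [C → - / .] }  — reduce
  I7: { [B → - B . -], [C → . - /], [X → - B . C] }  — shift
  I8: { [B → - X . X], [B → X .], [X → . - -], [X → . - B C] }  — shift, reduce
  I9: { [B → . - B -], [B → . - X X], [B → . C], [B → . X], [C → . - /], [X → - . -], [X → - . B C], [X → . - -], [X → . - B C] }  — shift
  I10: { [B → - X X .] }  — reduce
  I11: { [C → . - /], [X → - B . C] }  — shift
  I12: { [C → - . /] }  — shift
  I13: { [X → - B C .] }  — reduce
  I14: { [B → - B - .], [C → - . /] }  — shift, reduce

Conflict in state I5:
  Shift-reduce conflict between [X → - - .] and [B → . - B -]
So the grammar is NOT LR(0).

Answer: No. Shift-reduce conflict between [X → - - .] and [B → . - B -]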